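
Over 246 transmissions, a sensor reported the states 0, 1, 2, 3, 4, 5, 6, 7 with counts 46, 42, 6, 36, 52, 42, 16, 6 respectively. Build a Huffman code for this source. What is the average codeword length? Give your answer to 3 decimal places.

Probabilities are the counts divided by 246.
Repeatedly combine the two least-probable nodes; the expected code length is the sum of the merged weights.
merge 1/41 + 1/41 → 2/41
merge 2/41 + 8/123 → 14/123
merge 14/123 + 6/41 → 32/123
merge 7/41 + 7/41 → 14/41
merge 23/123 + 26/123 → 49/123
merge 32/123 + 14/41 → 74/123
merge 49/123 + 74/123 → 1
L = 2/41 + 14/123 + 32/123 + 14/41 + 49/123 + 74/123 + 1 = 340/123 ≈ 2.764 bits/symbol.

2.764 bits/symbol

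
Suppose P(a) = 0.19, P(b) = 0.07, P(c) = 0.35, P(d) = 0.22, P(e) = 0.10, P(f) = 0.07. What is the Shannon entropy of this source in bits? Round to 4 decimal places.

2.3352 bits

H = −Σ pᵢ log₂ pᵢ.
−0.19·log₂(0.19) = 0.4552
−0.07·log₂(0.07) = 0.2686
−0.35·log₂(0.35) = 0.5301
−0.22·log₂(0.22) = 0.4806
−0.10·log₂(0.10) = 0.3322
−0.07·log₂(0.07) = 0.2686
Sum ≈ 2.3352 → 2.3352 bits.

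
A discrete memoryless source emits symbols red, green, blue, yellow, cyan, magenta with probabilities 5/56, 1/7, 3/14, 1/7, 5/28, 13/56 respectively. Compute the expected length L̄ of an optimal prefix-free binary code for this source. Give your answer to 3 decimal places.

2.554 bits/symbol

Repeatedly combine the two least-probable nodes; the expected code length is the sum of the merged weights.
merge 5/56 + 1/7 → 13/56
merge 1/7 + 5/28 → 9/28
merge 3/14 + 13/56 → 25/56
merge 13/56 + 9/28 → 31/56
merge 25/56 + 31/56 → 1
L = 13/56 + 9/28 + 25/56 + 31/56 + 1 = 143/56 ≈ 2.554 bits/symbol.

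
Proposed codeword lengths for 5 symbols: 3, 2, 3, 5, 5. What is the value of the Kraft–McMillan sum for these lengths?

With common denominator 2^5 = 32: Σ 2^(−ℓᵢ) = 4/32 + 8/32 + 4/32 + 1/32 + 1/32 = 18/32 = 0.5625.

0.5625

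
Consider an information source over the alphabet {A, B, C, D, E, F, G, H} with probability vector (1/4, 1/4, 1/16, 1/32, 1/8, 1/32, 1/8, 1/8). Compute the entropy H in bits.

Each probability is a power of 1/2, so log₂(1/p) is an integer.
H = Σ p·log₂(1/p) = 1/4·2 + 1/4·2 + 1/16·4 + 1/32·5 + 1/8·3 + 1/32·5 + 1/8·3 + 1/8·3 = 2.6875 bits.

2.6875 bits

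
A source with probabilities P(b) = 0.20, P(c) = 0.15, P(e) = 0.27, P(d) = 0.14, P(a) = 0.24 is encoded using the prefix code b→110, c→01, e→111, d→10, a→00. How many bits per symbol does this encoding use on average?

L̄ = Σ pᵢ·ℓᵢ = 0.20·3 + 0.15·2 + 0.27·3 + 0.14·2 + 0.24·2 = 2.47 bits/symbol.

2.47 bits/symbol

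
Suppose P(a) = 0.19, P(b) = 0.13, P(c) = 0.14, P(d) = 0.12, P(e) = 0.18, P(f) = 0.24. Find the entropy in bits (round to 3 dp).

2.541 bits

H = −Σ pᵢ log₂ pᵢ.
−0.19·log₂(0.19) = 0.4552
−0.13·log₂(0.13) = 0.3826
−0.14·log₂(0.14) = 0.3971
−0.12·log₂(0.12) = 0.3671
−0.18·log₂(0.18) = 0.4453
−0.24·log₂(0.24) = 0.4941
Sum ≈ 2.5415 → 2.541 bits.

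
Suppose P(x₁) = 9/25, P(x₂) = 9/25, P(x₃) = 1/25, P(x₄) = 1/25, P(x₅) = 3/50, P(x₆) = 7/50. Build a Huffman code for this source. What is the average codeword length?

Repeatedly combine the two least-probable nodes; the expected code length is the sum of the merged weights.
merge 1/25 + 1/25 → 2/25
merge 3/50 + 2/25 → 7/50
merge 7/50 + 7/50 → 7/25
merge 7/25 + 9/25 → 16/25
merge 9/25 + 16/25 → 1
L = 2/25 + 7/50 + 7/25 + 16/25 + 1 = 107/50 = 2.14 bits/symbol.

2.14 bits/symbol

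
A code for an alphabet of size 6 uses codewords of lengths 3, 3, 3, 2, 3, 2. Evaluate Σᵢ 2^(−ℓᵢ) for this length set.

1

With common denominator 2^3 = 8: Σ 2^(−ℓᵢ) = 1/8 + 1/8 + 1/8 + 2/8 + 1/8 + 2/8 = 8/8 = 1.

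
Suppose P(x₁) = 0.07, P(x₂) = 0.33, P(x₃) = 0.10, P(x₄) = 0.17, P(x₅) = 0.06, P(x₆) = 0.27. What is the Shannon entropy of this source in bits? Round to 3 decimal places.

H = −Σ pᵢ log₂ pᵢ.
−0.07·log₂(0.07) = 0.2686
−0.33·log₂(0.33) = 0.5278
−0.10·log₂(0.10) = 0.3322
−0.17·log₂(0.17) = 0.4346
−0.06·log₂(0.06) = 0.2435
−0.27·log₂(0.27) = 0.5100
Sum ≈ 2.3167 → 2.317 bits.

2.317 bits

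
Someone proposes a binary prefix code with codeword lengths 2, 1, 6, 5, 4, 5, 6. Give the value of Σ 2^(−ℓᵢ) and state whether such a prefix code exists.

0.90625; yes

With common denominator 2^6 = 64: Σ 2^(−ℓᵢ) = 16/64 + 32/64 + 1/64 + 2/64 + 4/64 + 2/64 + 1/64 = 58/64 = 0.90625.
Kraft's inequality requires Σ ≤ 1; here Σ = 0.90625 ≤ 1, so such a prefix code exists.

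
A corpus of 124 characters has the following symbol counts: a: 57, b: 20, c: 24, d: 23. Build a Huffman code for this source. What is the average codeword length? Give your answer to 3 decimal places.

Probabilities are the counts divided by 124.
Repeatedly combine the two least-probable nodes; the expected code length is the sum of the merged weights.
merge 5/31 + 23/124 → 43/124
merge 6/31 + 43/124 → 67/124
merge 57/124 + 67/124 → 1
L = 43/124 + 67/124 + 1 = 117/62 ≈ 1.887 bits/symbol.

1.887 bits/symbol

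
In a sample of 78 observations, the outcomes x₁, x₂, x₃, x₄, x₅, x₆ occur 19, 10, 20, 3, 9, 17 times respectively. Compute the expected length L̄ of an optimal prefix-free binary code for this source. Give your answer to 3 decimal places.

Probabilities are the counts divided by 78.
Repeatedly combine the two least-probable nodes; the expected code length is the sum of the merged weights.
merge 1/26 + 3/26 → 2/13
merge 5/39 + 2/13 → 11/39
merge 17/78 + 19/78 → 6/13
merge 10/39 + 11/39 → 7/13
merge 6/13 + 7/13 → 1
L = 2/13 + 11/39 + 6/13 + 7/13 + 1 = 95/39 ≈ 2.436 bits/symbol.

2.436 bits/symbol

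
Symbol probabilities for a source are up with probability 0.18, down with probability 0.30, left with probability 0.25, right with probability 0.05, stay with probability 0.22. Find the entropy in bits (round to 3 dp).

H = −Σ pᵢ log₂ pᵢ.
−0.18·log₂(0.18) = 0.4453
−0.30·log₂(0.30) = 0.5211
−0.25·log₂(0.25) = 0.5000
−0.05·log₂(0.05) = 0.2161
−0.22·log₂(0.22) = 0.4806
Sum ≈ 2.1631 → 2.163 bits.

2.163 bits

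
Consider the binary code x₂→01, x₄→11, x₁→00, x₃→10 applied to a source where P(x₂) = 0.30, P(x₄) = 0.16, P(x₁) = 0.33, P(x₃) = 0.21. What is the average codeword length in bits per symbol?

2 bits/symbol

L̄ = Σ pᵢ·ℓᵢ = 0.30·2 + 0.16·2 + 0.33·2 + 0.21·2 = 2 bits/symbol.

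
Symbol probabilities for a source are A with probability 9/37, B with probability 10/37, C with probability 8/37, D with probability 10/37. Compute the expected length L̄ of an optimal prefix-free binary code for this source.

2 bits/symbol

Repeatedly combine the two least-probable nodes; the expected code length is the sum of the merged weights.
merge 8/37 + 9/37 → 17/37
merge 10/37 + 10/37 → 20/37
merge 17/37 + 20/37 → 1
L = 17/37 + 20/37 + 1 = 2 bits/symbol.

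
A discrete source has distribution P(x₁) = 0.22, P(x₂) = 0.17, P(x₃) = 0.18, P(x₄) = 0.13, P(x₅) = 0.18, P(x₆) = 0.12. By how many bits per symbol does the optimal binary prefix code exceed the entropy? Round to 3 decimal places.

0.045 bits

Entropy H = −Σ p log₂ p ≈ 2.5555 bits.
Huffman merges: 3/25+13/100→1/4; 17/100+9/50→7/20; 9/50+11/50→2/5; 1/4+7/20→3/5; 2/5+3/5→1. L = 13/5 ≈ 2.6000.
L − H = 2.6000 − 2.5555 = 0.045 bits.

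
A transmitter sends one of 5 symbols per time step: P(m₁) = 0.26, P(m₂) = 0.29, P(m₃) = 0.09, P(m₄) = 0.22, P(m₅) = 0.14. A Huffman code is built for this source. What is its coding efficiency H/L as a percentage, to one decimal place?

99.3%

Entropy H = −Σ p log₂ p ≈ 2.2135 bits.
Huffman merges: 9/100+7/50→23/100; 11/50+23/100→9/20; 13/50+29/100→11/20; 9/20+11/20→1. L = 223/100 ≈ 2.2300.
Efficiency = H/L = 2.2135/2.2300 = 99.3%.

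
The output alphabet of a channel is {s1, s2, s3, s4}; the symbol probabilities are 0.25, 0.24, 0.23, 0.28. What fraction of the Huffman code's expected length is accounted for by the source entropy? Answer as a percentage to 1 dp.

99.8%

Entropy H = −Σ p log₂ p ≈ 1.9960 bits.
Huffman merges: 23/100+6/25→47/100; 1/4+7/25→53/100; 47/100+53/100→1. L = 2 ≈ 2.0000.
Efficiency = H/L = 1.9960/2.0000 = 99.8%.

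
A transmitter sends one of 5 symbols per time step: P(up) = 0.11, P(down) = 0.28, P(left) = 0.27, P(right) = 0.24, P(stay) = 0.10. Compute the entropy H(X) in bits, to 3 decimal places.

H = −Σ pᵢ log₂ pᵢ.
−0.11·log₂(0.11) = 0.3503
−0.28·log₂(0.28) = 0.5142
−0.27·log₂(0.27) = 0.5100
−0.24·log₂(0.24) = 0.4941
−0.10·log₂(0.10) = 0.3322
Sum ≈ 2.2009 → 2.201 bits.

2.201 bits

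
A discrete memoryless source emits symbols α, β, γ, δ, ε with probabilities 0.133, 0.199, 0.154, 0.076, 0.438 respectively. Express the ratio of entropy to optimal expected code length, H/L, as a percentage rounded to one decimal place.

97.5%

Entropy H = −Σ p log₂ p ≈ 2.0705 bits.
Huffman merges: 19/250+133/1000→209/1000; 77/500+199/1000→353/1000; 209/1000+353/1000→281/500; 219/500+281/500→1. L = 531/250 ≈ 2.1240.
Efficiency = H/L = 2.0705/2.1240 = 97.5%.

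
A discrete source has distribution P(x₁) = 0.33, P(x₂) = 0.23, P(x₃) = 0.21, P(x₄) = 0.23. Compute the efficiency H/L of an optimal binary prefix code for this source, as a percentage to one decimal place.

98.8%

Entropy H = −Σ p log₂ p ≈ 1.9760 bits.
Huffman merges: 21/100+23/100→11/25; 23/100+33/100→14/25; 11/25+14/25→1. L = 2 ≈ 2.0000.
Efficiency = H/L = 1.9760/2.0000 = 98.8%.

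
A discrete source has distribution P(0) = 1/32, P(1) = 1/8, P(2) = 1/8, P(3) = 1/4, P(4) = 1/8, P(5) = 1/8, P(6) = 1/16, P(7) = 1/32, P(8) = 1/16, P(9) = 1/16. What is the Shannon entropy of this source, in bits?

Each probability is a power of 1/2, so log₂(1/p) is an integer.
H = Σ p·log₂(1/p) = 1/32·5 + 1/8·3 + 1/8·3 + 1/4·2 + 1/8·3 + 1/8·3 + 1/16·4 + 1/32·5 + 1/16·4 + 1/16·4 = 3.0625 bits.

3.0625 bits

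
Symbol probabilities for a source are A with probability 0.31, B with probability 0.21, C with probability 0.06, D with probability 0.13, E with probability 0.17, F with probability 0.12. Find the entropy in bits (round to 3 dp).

2.424 bits

H = −Σ pᵢ log₂ pᵢ.
−0.31·log₂(0.31) = 0.5238
−0.21·log₂(0.21) = 0.4728
−0.06·log₂(0.06) = 0.2435
−0.13·log₂(0.13) = 0.3826
−0.17·log₂(0.17) = 0.4346
−0.12·log₂(0.12) = 0.3671
Sum ≈ 2.4244 → 2.424 bits.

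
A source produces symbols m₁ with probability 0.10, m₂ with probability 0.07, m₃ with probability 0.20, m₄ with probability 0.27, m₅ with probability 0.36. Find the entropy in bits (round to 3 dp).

2.106 bits

H = −Σ pᵢ log₂ pᵢ.
−0.10·log₂(0.10) = 0.3322
−0.07·log₂(0.07) = 0.2686
−0.20·log₂(0.20) = 0.4644
−0.27·log₂(0.27) = 0.5100
−0.36·log₂(0.36) = 0.5306
Sum ≈ 2.1058 → 2.106 bits.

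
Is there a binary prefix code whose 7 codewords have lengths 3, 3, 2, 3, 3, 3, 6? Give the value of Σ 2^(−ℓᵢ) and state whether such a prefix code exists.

0.890625; yes

With common denominator 2^6 = 64: Σ 2^(−ℓᵢ) = 8/64 + 8/64 + 16/64 + 8/64 + 8/64 + 8/64 + 1/64 = 57/64 = 0.890625.
Kraft's inequality requires Σ ≤ 1; here Σ = 0.890625 ≤ 1, so such a prefix code exists.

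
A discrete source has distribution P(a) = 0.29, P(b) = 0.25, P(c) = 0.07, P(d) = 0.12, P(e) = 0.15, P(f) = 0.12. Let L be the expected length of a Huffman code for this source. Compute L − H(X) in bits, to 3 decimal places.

Entropy H = −Σ p log₂ p ≈ 2.4311 bits.
Huffman merges: 7/100+3/25→19/100; 3/25+3/20→27/100; 19/100+1/4→11/25; 27/100+29/100→14/25; 11/25+14/25→1. L = 123/50 ≈ 2.4600.
L − H = 2.4600 − 2.4311 = 0.029 bits.

0.029 bits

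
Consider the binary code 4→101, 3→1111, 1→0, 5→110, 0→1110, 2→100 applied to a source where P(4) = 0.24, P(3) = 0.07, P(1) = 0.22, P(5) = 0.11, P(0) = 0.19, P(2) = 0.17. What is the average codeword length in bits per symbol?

L̄ = Σ pᵢ·ℓᵢ = 0.24·3 + 0.07·4 + 0.22·1 + 0.11·3 + 0.19·4 + 0.17·3 = 2.82 bits/symbol.

2.82 bits/symbol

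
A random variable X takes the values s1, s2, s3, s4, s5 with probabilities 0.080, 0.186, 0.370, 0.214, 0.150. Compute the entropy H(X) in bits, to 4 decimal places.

H = −Σ pᵢ log₂ pᵢ.
−0.080·log₂(0.080) = 0.2915
−0.186·log₂(0.186) = 0.4514
−0.370·log₂(0.370) = 0.5307
−0.214·log₂(0.214) = 0.4760
−0.150·log₂(0.150) = 0.4105
Sum ≈ 2.1601 → 2.1601 bits.

2.1601 bits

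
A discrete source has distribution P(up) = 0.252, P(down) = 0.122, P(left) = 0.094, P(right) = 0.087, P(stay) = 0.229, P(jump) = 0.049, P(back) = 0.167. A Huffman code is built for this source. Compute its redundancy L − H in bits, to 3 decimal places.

Entropy H = −Σ p log₂ p ≈ 2.6299 bits.
Huffman merges: 49/1000+87/1000→17/125; 47/500+61/500→27/125; 17/125+167/1000→303/1000; 27/125+229/1000→89/200; 63/250+303/1000→111/200; 89/200+111/200→1. L = 531/200 ≈ 2.6550.
L − H = 2.6550 − 2.6299 = 0.025 bits.

0.025 bits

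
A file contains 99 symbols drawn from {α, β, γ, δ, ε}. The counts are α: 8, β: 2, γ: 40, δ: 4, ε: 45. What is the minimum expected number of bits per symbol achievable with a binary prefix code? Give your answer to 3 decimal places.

Probabilities are the counts divided by 99.
Repeatedly combine the two least-probable nodes; the expected code length is the sum of the merged weights.
merge 2/99 + 4/99 → 2/33
merge 2/33 + 8/99 → 14/99
merge 14/99 + 40/99 → 6/11
merge 5/11 + 6/11 → 1
L = 2/33 + 14/99 + 6/11 + 1 = 173/99 ≈ 1.747 bits/symbol.

1.747 bits/symbol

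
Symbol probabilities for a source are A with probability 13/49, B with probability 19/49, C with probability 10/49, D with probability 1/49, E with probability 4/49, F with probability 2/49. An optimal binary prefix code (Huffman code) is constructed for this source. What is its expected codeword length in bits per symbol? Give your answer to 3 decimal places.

2.163 bits/symbol

Repeatedly combine the two least-probable nodes; the expected code length is the sum of the merged weights.
merge 1/49 + 2/49 → 3/49
merge 3/49 + 4/49 → 1/7
merge 1/7 + 10/49 → 17/49
merge 13/49 + 17/49 → 30/49
merge 19/49 + 30/49 → 1
L = 3/49 + 1/7 + 17/49 + 30/49 + 1 = 106/49 ≈ 2.163 bits/symbol.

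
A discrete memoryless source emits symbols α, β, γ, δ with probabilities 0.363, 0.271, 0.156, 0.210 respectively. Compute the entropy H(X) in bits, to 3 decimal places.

H = −Σ pᵢ log₂ pᵢ.
−0.363·log₂(0.363) = 0.5307
−0.271·log₂(0.271) = 0.5105
−0.156·log₂(0.156) = 0.4181
−0.210·log₂(0.210) = 0.4728
Sum ≈ 1.9321 → 1.932 bits.

1.932 bits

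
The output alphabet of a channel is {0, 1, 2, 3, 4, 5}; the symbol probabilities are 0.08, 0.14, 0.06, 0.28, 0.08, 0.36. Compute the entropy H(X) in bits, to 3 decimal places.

2.268 bits

H = −Σ pᵢ log₂ pᵢ.
−0.08·log₂(0.08) = 0.2915
−0.14·log₂(0.14) = 0.3971
−0.06·log₂(0.06) = 0.2435
−0.28·log₂(0.28) = 0.5142
−0.08·log₂(0.08) = 0.2915
−0.36·log₂(0.36) = 0.5306
Sum ≈ 2.2685 → 2.268 bits.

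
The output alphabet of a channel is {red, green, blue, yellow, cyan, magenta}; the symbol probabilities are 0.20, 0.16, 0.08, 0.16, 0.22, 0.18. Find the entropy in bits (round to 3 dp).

2.528 bits

H = −Σ pᵢ log₂ pᵢ.
−0.20·log₂(0.20) = 0.4644
−0.16·log₂(0.16) = 0.4230
−0.08·log₂(0.08) = 0.2915
−0.16·log₂(0.16) = 0.4230
−0.22·log₂(0.22) = 0.4806
−0.18·log₂(0.18) = 0.4453
Sum ≈ 2.5278 → 2.528 bits.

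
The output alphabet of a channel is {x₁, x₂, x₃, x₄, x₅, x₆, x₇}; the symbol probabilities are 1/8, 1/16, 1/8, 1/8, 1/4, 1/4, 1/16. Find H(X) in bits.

2.625 bits

Each probability is a power of 1/2, so log₂(1/p) is an integer.
H = Σ p·log₂(1/p) = 1/8·3 + 1/16·4 + 1/8·3 + 1/8·3 + 1/4·2 + 1/4·2 + 1/16·4 = 2.625 bits.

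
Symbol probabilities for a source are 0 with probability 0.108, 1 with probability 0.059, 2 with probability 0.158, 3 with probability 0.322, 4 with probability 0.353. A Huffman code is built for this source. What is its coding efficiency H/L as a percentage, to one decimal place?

Entropy H = −Σ p log₂ p ≈ 2.0650 bits.
Huffman merges: 59/1000+27/250→167/1000; 79/500+167/1000→13/40; 161/500+13/40→647/1000; 353/1000+647/1000→1. L = 2139/1000 ≈ 2.1390.
Efficiency = H/L = 2.0650/2.1390 = 96.5%.

96.5%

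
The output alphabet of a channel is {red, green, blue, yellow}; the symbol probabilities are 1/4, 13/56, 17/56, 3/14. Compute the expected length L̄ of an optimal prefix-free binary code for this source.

2 bits/symbol

Repeatedly combine the two least-probable nodes; the expected code length is the sum of the merged weights.
merge 3/14 + 13/56 → 25/56
merge 1/4 + 17/56 → 31/56
merge 25/56 + 31/56 → 1
L = 25/56 + 31/56 + 1 = 2 bits/symbol.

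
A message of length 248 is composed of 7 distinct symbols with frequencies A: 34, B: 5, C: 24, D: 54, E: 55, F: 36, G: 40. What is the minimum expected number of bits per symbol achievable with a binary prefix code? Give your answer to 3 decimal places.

2.677 bits/symbol

Probabilities are the counts divided by 248.
Repeatedly combine the two least-probable nodes; the expected code length is the sum of the merged weights.
merge 5/248 + 3/31 → 29/248
merge 29/248 + 17/124 → 63/248
merge 9/62 + 5/31 → 19/62
merge 27/124 + 55/248 → 109/248
merge 63/248 + 19/62 → 139/248
merge 109/248 + 139/248 → 1
L = 29/248 + 63/248 + 19/62 + 109/248 + 139/248 + 1 = 83/31 ≈ 2.677 bits/symbol.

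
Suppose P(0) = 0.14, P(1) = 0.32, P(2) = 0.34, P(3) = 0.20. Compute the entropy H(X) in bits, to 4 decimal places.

1.9167 bits

H = −Σ pᵢ log₂ pᵢ.
−0.14·log₂(0.14) = 0.3971
−0.32·log₂(0.32) = 0.5260
−0.34·log₂(0.34) = 0.5292
−0.20·log₂(0.20) = 0.4644
Sum ≈ 1.9167 → 1.9167 bits.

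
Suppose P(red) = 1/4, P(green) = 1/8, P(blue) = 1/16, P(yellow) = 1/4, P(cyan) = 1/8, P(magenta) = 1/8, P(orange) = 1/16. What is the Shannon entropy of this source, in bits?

2.625 bits

Each probability is a power of 1/2, so log₂(1/p) is an integer.
H = Σ p·log₂(1/p) = 1/4·2 + 1/8·3 + 1/16·4 + 1/4·2 + 1/8·3 + 1/8·3 + 1/16·4 = 2.625 bits.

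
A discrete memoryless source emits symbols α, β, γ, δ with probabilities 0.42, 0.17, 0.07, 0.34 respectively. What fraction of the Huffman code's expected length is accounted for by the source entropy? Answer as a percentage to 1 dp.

Entropy H = −Σ p log₂ p ≈ 1.7580 bits.
Huffman merges: 7/100+17/100→6/25; 6/25+17/50→29/50; 21/50+29/50→1. L = 91/50 ≈ 1.8200.
Efficiency = H/L = 1.7580/1.8200 = 96.6%.

96.6%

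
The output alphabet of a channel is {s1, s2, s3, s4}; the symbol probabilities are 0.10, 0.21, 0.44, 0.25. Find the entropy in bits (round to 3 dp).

H = −Σ pᵢ log₂ pᵢ.
−0.10·log₂(0.10) = 0.3322
−0.21·log₂(0.21) = 0.4728
−0.44·log₂(0.44) = 0.5211
−0.25·log₂(0.25) = 0.5000
Sum ≈ 1.8262 → 1.826 bits.

1.826 bits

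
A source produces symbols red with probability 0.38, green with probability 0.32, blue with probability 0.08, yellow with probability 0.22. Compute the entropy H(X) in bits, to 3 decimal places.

1.829 bits

H = −Σ pᵢ log₂ pᵢ.
−0.38·log₂(0.38) = 0.5305
−0.32·log₂(0.32) = 0.5260
−0.08·log₂(0.08) = 0.2915
−0.22·log₂(0.22) = 0.4806
Sum ≈ 1.8286 → 1.829 bits.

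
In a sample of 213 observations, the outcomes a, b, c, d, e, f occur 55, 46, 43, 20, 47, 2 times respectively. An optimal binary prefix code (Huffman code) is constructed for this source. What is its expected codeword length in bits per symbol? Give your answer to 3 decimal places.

2.408 bits/symbol

Probabilities are the counts divided by 213.
Repeatedly combine the two least-probable nodes; the expected code length is the sum of the merged weights.
merge 2/213 + 20/213 → 22/213
merge 22/213 + 43/213 → 65/213
merge 46/213 + 47/213 → 31/71
merge 55/213 + 65/213 → 40/71
merge 31/71 + 40/71 → 1
L = 22/213 + 65/213 + 31/71 + 40/71 + 1 = 171/71 ≈ 2.408 bits/symbol.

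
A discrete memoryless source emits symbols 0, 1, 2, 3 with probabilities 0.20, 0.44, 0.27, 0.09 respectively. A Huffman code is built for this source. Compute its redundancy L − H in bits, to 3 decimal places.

Entropy H = −Σ p log₂ p ≈ 1.8082 bits.
Huffman merges: 9/100+1/5→29/100; 27/100+29/100→14/25; 11/25+14/25→1. L = 37/20 ≈ 1.8500.
L − H = 1.8500 − 1.8082 = 0.042 bits.

0.042 bits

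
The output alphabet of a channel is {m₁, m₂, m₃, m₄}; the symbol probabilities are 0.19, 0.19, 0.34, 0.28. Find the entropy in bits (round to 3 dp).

1.954 bits

H = −Σ pᵢ log₂ pᵢ.
−0.19·log₂(0.19) = 0.4552
−0.19·log₂(0.19) = 0.4552
−0.34·log₂(0.34) = 0.5292
−0.28·log₂(0.28) = 0.5142
Sum ≈ 1.9538 → 1.954 bits.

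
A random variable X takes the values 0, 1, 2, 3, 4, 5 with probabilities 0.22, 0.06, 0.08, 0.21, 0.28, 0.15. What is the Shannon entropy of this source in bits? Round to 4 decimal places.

2.4132 bits

H = −Σ pᵢ log₂ pᵢ.
−0.22·log₂(0.22) = 0.4806
−0.06·log₂(0.06) = 0.2435
−0.08·log₂(0.08) = 0.2915
−0.21·log₂(0.21) = 0.4728
−0.28·log₂(0.28) = 0.5142
−0.15·log₂(0.15) = 0.4105
Sum ≈ 2.4132 → 2.4132 bits.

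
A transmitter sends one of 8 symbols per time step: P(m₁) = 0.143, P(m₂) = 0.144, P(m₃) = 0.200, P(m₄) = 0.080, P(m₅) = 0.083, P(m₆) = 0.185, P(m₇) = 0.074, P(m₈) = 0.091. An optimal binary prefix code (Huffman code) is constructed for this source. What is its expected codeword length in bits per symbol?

Repeatedly combine the two least-probable nodes; the expected code length is the sum of the merged weights.
merge 37/500 + 2/25 → 77/500
merge 83/1000 + 91/1000 → 87/500
merge 143/1000 + 18/125 → 287/1000
merge 77/500 + 87/500 → 41/125
merge 37/200 + 1/5 → 77/200
merge 287/1000 + 41/125 → 123/200
merge 77/200 + 123/200 → 1
L = 77/500 + 87/500 + 287/1000 + 41/125 + 77/200 + 123/200 + 1 = 2943/1000 = 2.943 bits/symbol.

2.943 bits/symbol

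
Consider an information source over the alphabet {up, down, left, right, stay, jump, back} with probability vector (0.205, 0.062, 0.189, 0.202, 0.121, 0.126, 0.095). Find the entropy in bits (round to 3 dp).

2.706 bits

H = −Σ pᵢ log₂ pᵢ.
−0.205·log₂(0.205) = 0.4687
−0.062·log₂(0.062) = 0.2487
−0.189·log₂(0.189) = 0.4543
−0.202·log₂(0.202) = 0.4661
−0.121·log₂(0.121) = 0.3687
−0.126·log₂(0.126) = 0.3766
−0.095·log₂(0.095) = 0.3226
Sum ≈ 2.7057 → 2.706 bits.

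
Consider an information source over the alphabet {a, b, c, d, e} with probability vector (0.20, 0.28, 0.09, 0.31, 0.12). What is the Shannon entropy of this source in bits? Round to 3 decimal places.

2.182 bits

H = −Σ pᵢ log₂ pᵢ.
−0.20·log₂(0.20) = 0.4644
−0.28·log₂(0.28) = 0.5142
−0.09·log₂(0.09) = 0.3127
−0.31·log₂(0.31) = 0.5238
−0.12·log₂(0.12) = 0.3671
Sum ≈ 2.1821 → 2.182 bits.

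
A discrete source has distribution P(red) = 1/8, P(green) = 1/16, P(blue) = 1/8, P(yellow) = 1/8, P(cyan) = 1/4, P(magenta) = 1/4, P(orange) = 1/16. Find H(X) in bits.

2.625 bits

Each probability is a power of 1/2, so log₂(1/p) is an integer.
H = Σ p·log₂(1/p) = 1/8·3 + 1/16·4 + 1/8·3 + 1/8·3 + 1/4·2 + 1/4·2 + 1/16·4 = 2.625 bits.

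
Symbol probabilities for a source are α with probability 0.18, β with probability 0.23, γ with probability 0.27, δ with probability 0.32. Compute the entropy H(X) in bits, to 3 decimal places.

1.969 bits

H = −Σ pᵢ log₂ pᵢ.
−0.18·log₂(0.18) = 0.4453
−0.23·log₂(0.23) = 0.4877
−0.27·log₂(0.27) = 0.5100
−0.32·log₂(0.32) = 0.5260
Sum ≈ 1.9690 → 1.969 bits.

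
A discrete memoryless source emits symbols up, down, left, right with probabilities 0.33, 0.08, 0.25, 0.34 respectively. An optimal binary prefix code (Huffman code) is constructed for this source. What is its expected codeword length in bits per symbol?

1.99 bits/symbol

Repeatedly combine the two least-probable nodes; the expected code length is the sum of the merged weights.
merge 2/25 + 1/4 → 33/100
merge 33/100 + 33/100 → 33/50
merge 17/50 + 33/50 → 1
L = 33/100 + 33/50 + 1 = 199/100 = 1.99 bits/symbol.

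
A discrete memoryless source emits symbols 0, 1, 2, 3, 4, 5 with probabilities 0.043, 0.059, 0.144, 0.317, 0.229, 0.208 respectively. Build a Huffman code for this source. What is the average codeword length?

2.348 bits/symbol

Repeatedly combine the two least-probable nodes; the expected code length is the sum of the merged weights.
merge 43/1000 + 59/1000 → 51/500
merge 51/500 + 18/125 → 123/500
merge 26/125 + 229/1000 → 437/1000
merge 123/500 + 317/1000 → 563/1000
merge 437/1000 + 563/1000 → 1
L = 51/500 + 123/500 + 437/1000 + 563/1000 + 1 = 587/250 = 2.348 bits/symbol.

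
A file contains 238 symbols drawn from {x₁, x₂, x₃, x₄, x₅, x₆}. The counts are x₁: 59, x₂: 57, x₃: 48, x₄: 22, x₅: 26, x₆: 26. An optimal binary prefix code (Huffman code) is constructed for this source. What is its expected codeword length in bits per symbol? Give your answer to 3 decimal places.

2.513 bits/symbol

Probabilities are the counts divided by 238.
Repeatedly combine the two least-probable nodes; the expected code length is the sum of the merged weights.
merge 11/119 + 13/119 → 24/119
merge 13/119 + 24/119 → 37/119
merge 24/119 + 57/238 → 15/34
merge 59/238 + 37/119 → 19/34
merge 15/34 + 19/34 → 1
L = 24/119 + 37/119 + 15/34 + 19/34 + 1 = 299/119 ≈ 2.513 bits/symbol.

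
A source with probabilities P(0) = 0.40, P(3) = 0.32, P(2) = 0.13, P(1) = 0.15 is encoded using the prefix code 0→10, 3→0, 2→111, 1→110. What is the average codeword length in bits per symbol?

1.96 bits/symbol

L̄ = Σ pᵢ·ℓᵢ = 0.40·2 + 0.32·1 + 0.13·3 + 0.15·3 = 1.96 bits/symbol.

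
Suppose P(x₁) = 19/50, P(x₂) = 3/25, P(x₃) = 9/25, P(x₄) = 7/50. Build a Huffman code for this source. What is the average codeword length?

1.88 bits/symbol

Repeatedly combine the two least-probable nodes; the expected code length is the sum of the merged weights.
merge 3/25 + 7/50 → 13/50
merge 13/50 + 9/25 → 31/50
merge 19/50 + 31/50 → 1
L = 13/50 + 31/50 + 1 = 47/25 = 1.88 bits/symbol.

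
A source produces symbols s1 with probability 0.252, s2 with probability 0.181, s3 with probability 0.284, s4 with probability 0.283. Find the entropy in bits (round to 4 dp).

H = −Σ pᵢ log₂ pᵢ.
−0.252·log₂(0.252) = 0.5011
−0.181·log₂(0.181) = 0.4463
−0.284·log₂(0.284) = 0.5158
−0.283·log₂(0.283) = 0.5154
Sum ≈ 1.9786 → 1.9786 bits.

1.9786 bits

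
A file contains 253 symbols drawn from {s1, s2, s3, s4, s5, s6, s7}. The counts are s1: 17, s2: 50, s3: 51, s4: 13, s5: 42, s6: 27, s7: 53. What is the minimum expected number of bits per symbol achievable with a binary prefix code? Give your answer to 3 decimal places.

Probabilities are the counts divided by 253.
Repeatedly combine the two least-probable nodes; the expected code length is the sum of the merged weights.
merge 13/253 + 17/253 → 30/253
merge 27/253 + 30/253 → 57/253
merge 42/253 + 50/253 → 4/11
merge 51/253 + 53/253 → 104/253
merge 57/253 + 4/11 → 149/253
merge 104/253 + 149/253 → 1
L = 30/253 + 57/253 + 4/11 + 104/253 + 149/253 + 1 = 685/253 ≈ 2.708 bits/symbol.

2.708 bits/symbol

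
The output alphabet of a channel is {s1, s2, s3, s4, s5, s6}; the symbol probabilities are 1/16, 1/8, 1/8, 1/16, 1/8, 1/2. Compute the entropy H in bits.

2.125 bits

Each probability is a power of 1/2, so log₂(1/p) is an integer.
H = Σ p·log₂(1/p) = 1/16·4 + 1/8·3 + 1/8·3 + 1/16·4 + 1/8·3 + 1/2·1 = 2.125 bits.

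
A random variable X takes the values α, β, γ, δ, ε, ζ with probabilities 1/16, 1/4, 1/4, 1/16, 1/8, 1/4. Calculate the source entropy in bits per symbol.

2.375 bits

Each probability is a power of 1/2, so log₂(1/p) is an integer.
H = Σ p·log₂(1/p) = 1/16·4 + 1/4·2 + 1/4·2 + 1/16·4 + 1/8·3 + 1/4·2 = 2.375 bits.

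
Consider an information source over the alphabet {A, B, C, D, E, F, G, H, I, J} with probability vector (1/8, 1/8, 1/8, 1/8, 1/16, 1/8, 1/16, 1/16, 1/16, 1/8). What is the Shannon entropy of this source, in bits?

3.25 bits

Each probability is a power of 1/2, so log₂(1/p) is an integer.
H = Σ p·log₂(1/p) = 1/8·3 + 1/8·3 + 1/8·3 + 1/8·3 + 1/16·4 + 1/8·3 + 1/16·4 + 1/16·4 + 1/16·4 + 1/8·3 = 3.25 bits.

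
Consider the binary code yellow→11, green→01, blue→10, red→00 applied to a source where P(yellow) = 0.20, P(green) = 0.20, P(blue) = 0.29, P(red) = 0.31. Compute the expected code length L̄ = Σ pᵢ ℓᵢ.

2 bits/symbol

L̄ = Σ pᵢ·ℓᵢ = 0.20·2 + 0.20·2 + 0.29·2 + 0.31·2 = 2 bits/symbol.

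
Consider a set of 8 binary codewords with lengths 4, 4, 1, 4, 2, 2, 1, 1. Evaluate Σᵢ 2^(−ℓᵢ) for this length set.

With common denominator 2^4 = 16: Σ 2^(−ℓᵢ) = 1/16 + 1/16 + 8/16 + 1/16 + 4/16 + 4/16 + 8/16 + 8/16 = 35/16 = 2.1875.

2.1875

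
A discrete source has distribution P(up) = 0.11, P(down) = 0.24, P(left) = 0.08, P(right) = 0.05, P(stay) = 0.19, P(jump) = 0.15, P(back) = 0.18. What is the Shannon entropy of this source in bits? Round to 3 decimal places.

H = −Σ pᵢ log₂ pᵢ.
−0.11·log₂(0.11) = 0.3503
−0.24·log₂(0.24) = 0.4941
−0.08·log₂(0.08) = 0.2915
−0.05·log₂(0.05) = 0.2161
−0.19·log₂(0.19) = 0.4552
−0.15·log₂(0.15) = 0.4105
−0.18·log₂(0.18) = 0.4453
Sum ≈ 2.6631 → 2.663 bits.

2.663 bits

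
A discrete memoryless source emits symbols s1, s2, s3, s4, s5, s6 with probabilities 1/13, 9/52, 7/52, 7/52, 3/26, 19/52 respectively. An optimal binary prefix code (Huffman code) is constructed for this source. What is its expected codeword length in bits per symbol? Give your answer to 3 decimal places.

Repeatedly combine the two least-probable nodes; the expected code length is the sum of the merged weights.
merge 1/13 + 3/26 → 5/26
merge 7/52 + 7/52 → 7/26
merge 9/52 + 5/26 → 19/52
merge 7/26 + 19/52 → 33/52
merge 19/52 + 33/52 → 1
L = 5/26 + 7/26 + 19/52 + 33/52 + 1 = 32/13 ≈ 2.462 bits/symbol.

2.462 bits/symbol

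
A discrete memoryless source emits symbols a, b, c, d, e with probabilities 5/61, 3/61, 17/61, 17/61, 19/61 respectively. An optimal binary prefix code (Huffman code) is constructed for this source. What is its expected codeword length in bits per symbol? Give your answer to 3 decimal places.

2.131 bits/symbol

Repeatedly combine the two least-probable nodes; the expected code length is the sum of the merged weights.
merge 3/61 + 5/61 → 8/61
merge 8/61 + 17/61 → 25/61
merge 17/61 + 19/61 → 36/61
merge 25/61 + 36/61 → 1
L = 8/61 + 25/61 + 36/61 + 1 = 130/61 ≈ 2.131 bits/symbol.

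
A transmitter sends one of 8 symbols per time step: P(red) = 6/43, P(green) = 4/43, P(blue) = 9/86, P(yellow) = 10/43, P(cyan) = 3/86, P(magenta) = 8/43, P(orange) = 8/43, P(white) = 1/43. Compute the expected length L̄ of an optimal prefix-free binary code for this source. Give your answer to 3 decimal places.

2.791 bits/symbol

Repeatedly combine the two least-probable nodes; the expected code length is the sum of the merged weights.
merge 1/43 + 3/86 → 5/86
merge 5/86 + 4/43 → 13/86
merge 9/86 + 6/43 → 21/86
merge 13/86 + 8/43 → 29/86
merge 8/43 + 10/43 → 18/43
merge 21/86 + 29/86 → 25/43
merge 18/43 + 25/43 → 1
L = 5/86 + 13/86 + 21/86 + 29/86 + 18/43 + 25/43 + 1 = 120/43 ≈ 2.791 bits/symbol.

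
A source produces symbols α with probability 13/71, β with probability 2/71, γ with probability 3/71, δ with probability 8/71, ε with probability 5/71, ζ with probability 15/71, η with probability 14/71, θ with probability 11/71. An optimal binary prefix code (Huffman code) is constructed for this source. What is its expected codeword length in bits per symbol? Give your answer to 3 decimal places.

Repeatedly combine the two least-probable nodes; the expected code length is the sum of the merged weights.
merge 2/71 + 3/71 → 5/71
merge 5/71 + 5/71 → 10/71
merge 8/71 + 10/71 → 18/71
merge 11/71 + 13/71 → 24/71
merge 14/71 + 15/71 → 29/71
merge 18/71 + 24/71 → 42/71
merge 29/71 + 42/71 → 1
L = 5/71 + 10/71 + 18/71 + 24/71 + 29/71 + 42/71 + 1 = 199/71 ≈ 2.803 bits/symbol.

2.803 bits/symbol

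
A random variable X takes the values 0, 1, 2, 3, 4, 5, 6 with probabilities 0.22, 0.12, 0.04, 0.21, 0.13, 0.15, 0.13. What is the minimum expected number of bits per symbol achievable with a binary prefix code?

2.73 bits/symbol

Repeatedly combine the two least-probable nodes; the expected code length is the sum of the merged weights.
merge 1/25 + 3/25 → 4/25
merge 13/100 + 13/100 → 13/50
merge 3/20 + 4/25 → 31/100
merge 21/100 + 11/50 → 43/100
merge 13/50 + 31/100 → 57/100
merge 43/100 + 57/100 → 1
L = 4/25 + 13/50 + 31/100 + 43/100 + 57/100 + 1 = 273/100 = 2.73 bits/symbol.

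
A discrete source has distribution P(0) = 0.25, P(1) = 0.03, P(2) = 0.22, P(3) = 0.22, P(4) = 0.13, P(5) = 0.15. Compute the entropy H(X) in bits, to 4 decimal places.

2.4061 bits

H = −Σ pᵢ log₂ pᵢ.
−0.25·log₂(0.25) = 0.5000
−0.03·log₂(0.03) = 0.1518
−0.22·log₂(0.22) = 0.4806
−0.22·log₂(0.22) = 0.4806
−0.13·log₂(0.13) = 0.3826
−0.15·log₂(0.15) = 0.4105
Sum ≈ 2.4061 → 2.4061 bits.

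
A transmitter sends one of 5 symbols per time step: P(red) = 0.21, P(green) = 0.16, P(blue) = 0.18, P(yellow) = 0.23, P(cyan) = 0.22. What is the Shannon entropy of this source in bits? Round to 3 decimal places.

H = −Σ pᵢ log₂ pᵢ.
−0.21·log₂(0.21) = 0.4728
−0.16·log₂(0.16) = 0.4230
−0.18·log₂(0.18) = 0.4453
−0.23·log₂(0.23) = 0.4877
−0.22·log₂(0.22) = 0.4806
Sum ≈ 2.3094 → 2.309 bits.

2.309 bits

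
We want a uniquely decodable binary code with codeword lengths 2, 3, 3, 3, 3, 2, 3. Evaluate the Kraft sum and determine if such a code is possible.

With common denominator 2^3 = 8: Σ 2^(−ℓᵢ) = 2/8 + 1/8 + 1/8 + 1/8 + 1/8 + 2/8 + 1/8 = 9/8 = 1.125.
Kraft's inequality requires Σ ≤ 1; here Σ = 1.125 > 1, so no such prefix code exists.

1.125; no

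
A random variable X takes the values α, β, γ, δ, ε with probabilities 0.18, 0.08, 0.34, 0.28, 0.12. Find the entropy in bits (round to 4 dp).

2.1473 bits

H = −Σ pᵢ log₂ pᵢ.
−0.18·log₂(0.18) = 0.4453
−0.08·log₂(0.08) = 0.2915
−0.34·log₂(0.34) = 0.5292
−0.28·log₂(0.28) = 0.5142
−0.12·log₂(0.12) = 0.3671
Sum ≈ 2.1473 → 2.1473 bits.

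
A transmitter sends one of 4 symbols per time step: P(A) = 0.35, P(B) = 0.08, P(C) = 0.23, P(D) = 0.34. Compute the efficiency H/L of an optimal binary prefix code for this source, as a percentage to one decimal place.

Entropy H = −Σ p log₂ p ≈ 1.8385 bits.
Huffman merges: 2/25+23/100→31/100; 31/100+17/50→13/20; 7/20+13/20→1. L = 49/25 ≈ 1.9600.
Efficiency = H/L = 1.8385/1.9600 = 93.8%.

93.8%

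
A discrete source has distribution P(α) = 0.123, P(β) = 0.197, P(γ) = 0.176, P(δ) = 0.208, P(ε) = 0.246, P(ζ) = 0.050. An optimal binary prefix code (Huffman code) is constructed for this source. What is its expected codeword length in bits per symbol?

Repeatedly combine the two least-probable nodes; the expected code length is the sum of the merged weights.
merge 1/20 + 123/1000 → 173/1000
merge 173/1000 + 22/125 → 349/1000
merge 197/1000 + 26/125 → 81/200
merge 123/500 + 349/1000 → 119/200
merge 81/200 + 119/200 → 1
L = 173/1000 + 349/1000 + 81/200 + 119/200 + 1 = 1261/500 = 2.522 bits/symbol.

2.522 bits/symbol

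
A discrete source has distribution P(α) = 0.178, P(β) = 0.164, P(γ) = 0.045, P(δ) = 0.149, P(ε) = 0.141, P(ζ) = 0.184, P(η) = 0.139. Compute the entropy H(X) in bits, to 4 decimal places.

H = −Σ pᵢ log₂ pᵢ.
−0.178·log₂(0.178) = 0.4432
−0.164·log₂(0.164) = 0.4278
−0.045·log₂(0.045) = 0.2013
−0.149·log₂(0.149) = 0.4092
−0.141·log₂(0.141) = 0.3985
−0.184·log₂(0.184) = 0.4494
−0.139·log₂(0.139) = 0.3957
Sum ≈ 2.7251 → 2.7251 bits.

2.7251 bits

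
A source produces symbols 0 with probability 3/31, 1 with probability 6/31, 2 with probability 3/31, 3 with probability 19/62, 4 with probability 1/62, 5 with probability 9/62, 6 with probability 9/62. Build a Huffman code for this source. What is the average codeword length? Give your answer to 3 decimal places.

2.613 bits/symbol

Repeatedly combine the two least-probable nodes; the expected code length is the sum of the merged weights.
merge 1/62 + 3/31 → 7/62
merge 3/31 + 7/62 → 13/62
merge 9/62 + 9/62 → 9/31
merge 6/31 + 13/62 → 25/62
merge 9/31 + 19/62 → 37/62
merge 25/62 + 37/62 → 1
L = 7/62 + 13/62 + 9/31 + 25/62 + 37/62 + 1 = 81/31 ≈ 2.613 bits/symbol.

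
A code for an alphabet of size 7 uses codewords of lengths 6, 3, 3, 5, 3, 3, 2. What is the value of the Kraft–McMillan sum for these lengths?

0.796875

With common denominator 2^6 = 64: Σ 2^(−ℓᵢ) = 1/64 + 8/64 + 8/64 + 2/64 + 8/64 + 8/64 + 16/64 = 51/64 = 0.796875.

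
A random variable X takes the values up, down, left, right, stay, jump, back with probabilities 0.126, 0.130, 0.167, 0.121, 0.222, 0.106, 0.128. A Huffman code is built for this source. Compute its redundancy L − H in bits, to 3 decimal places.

0.014 bits

Entropy H = −Σ p log₂ p ≈ 2.7640 bits.
Huffman merges: 53/500+121/1000→227/1000; 63/500+16/125→127/500; 13/100+167/1000→297/1000; 111/500+227/1000→449/1000; 127/500+297/1000→551/1000; 449/1000+551/1000→1. L = 1389/500 ≈ 2.7780.
L − H = 2.7780 − 2.7640 = 0.014 bits.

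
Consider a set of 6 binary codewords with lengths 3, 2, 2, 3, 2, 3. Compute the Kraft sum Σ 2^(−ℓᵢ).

1.125

With common denominator 2^3 = 8: Σ 2^(−ℓᵢ) = 1/8 + 2/8 + 2/8 + 1/8 + 2/8 + 1/8 = 9/8 = 1.125.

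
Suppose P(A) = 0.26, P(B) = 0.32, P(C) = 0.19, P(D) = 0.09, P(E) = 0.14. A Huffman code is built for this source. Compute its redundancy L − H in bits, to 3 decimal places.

Entropy H = −Σ p log₂ p ≈ 2.1963 bits.
Huffman merges: 9/100+7/50→23/100; 19/100+23/100→21/50; 13/50+8/25→29/50; 21/50+29/50→1. L = 223/100 ≈ 2.2300.
L − H = 2.2300 − 2.1963 = 0.034 bits.

0.034 bits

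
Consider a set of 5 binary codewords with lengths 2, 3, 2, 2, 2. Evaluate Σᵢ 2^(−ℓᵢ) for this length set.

With common denominator 2^3 = 8: Σ 2^(−ℓᵢ) = 2/8 + 1/8 + 2/8 + 2/8 + 2/8 = 9/8 = 1.125.

1.125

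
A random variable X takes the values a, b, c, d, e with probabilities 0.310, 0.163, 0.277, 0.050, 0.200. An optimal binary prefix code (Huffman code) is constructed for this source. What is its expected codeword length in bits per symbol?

2.213 bits/symbol

Repeatedly combine the two least-probable nodes; the expected code length is the sum of the merged weights.
merge 1/20 + 163/1000 → 213/1000
merge 1/5 + 213/1000 → 413/1000
merge 277/1000 + 31/100 → 587/1000
merge 413/1000 + 587/1000 → 1
L = 213/1000 + 413/1000 + 587/1000 + 1 = 2213/1000 = 2.213 bits/symbol.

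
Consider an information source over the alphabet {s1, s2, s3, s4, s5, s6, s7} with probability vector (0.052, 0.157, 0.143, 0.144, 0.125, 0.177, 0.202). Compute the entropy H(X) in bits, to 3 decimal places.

2.728 bits

H = −Σ pᵢ log₂ pᵢ.
−0.052·log₂(0.052) = 0.2218
−0.157·log₂(0.157) = 0.4194
−0.143·log₂(0.143) = 0.4012
−0.144·log₂(0.144) = 0.4026
−0.125·log₂(0.125) = 0.3750
−0.177·log₂(0.177) = 0.4422
−0.202·log₂(0.202) = 0.4661
Sum ≈ 2.7283 → 2.728 bits.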